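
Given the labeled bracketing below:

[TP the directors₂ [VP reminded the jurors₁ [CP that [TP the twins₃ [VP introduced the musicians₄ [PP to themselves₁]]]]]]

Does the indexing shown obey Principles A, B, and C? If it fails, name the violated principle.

Principle A

The two coindexed NPs are *the jurors₁* and *themselves₁*.
*themselves₁* is an anaphor. Principle A requires it to be bound within its binding domain — the embedded TP, whose subject is the twins₃.
Within that domain it is c-commanded by *the twins₃*, *the musicians₄*, none of which share its index.
*the jurors₁* does c-command the anaphor, but from outside its binding domain.
The anaphor is unbound in its domain → Principle A violation.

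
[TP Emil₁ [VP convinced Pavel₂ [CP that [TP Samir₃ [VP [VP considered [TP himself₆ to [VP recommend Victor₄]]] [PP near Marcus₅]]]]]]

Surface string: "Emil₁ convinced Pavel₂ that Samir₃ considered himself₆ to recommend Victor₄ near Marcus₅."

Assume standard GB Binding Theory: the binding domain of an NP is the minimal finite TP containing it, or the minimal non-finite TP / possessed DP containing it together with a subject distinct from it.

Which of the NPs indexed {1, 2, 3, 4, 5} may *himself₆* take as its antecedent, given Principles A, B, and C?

{3}

*himself* is an anaphor, so Principle A applies: it must be bound in its binding domain.
Binding domain of *himself₆*: the embedded TP, whose subject is Samir₃.
*Emil₁* c-commands the anaphor but is outside its binding domain → cannot satisfy Principle A.
*Pavel₂* c-commands the anaphor but is outside its binding domain → cannot satisfy Principle A.
*Samir₃* c-commands the anaphor within its binding domain → licit binder.
*Victor₄* does not c-command the anaphor → cannot bind it.
*Marcus₅* does not c-command the anaphor → cannot bind it.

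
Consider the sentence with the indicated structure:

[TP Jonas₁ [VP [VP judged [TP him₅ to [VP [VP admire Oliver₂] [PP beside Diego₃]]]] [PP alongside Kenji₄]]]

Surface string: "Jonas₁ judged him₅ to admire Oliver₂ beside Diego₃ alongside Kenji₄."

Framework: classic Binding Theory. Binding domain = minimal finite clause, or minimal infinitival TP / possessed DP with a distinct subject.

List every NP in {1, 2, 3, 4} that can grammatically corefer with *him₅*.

{4}

*him* is a pronoun, so Principle B applies: it must be free in its binding domain.
Binding domain of *him₅*: the matrix TP, whose subject is Jonas₁.
*Jonas₁* c-commands the pronoun within its binding domain → coindexation would violate Principle B.
*Oliver₂*: the pronoun c-commands this R-expression → coindexation would violate Principle C on *Oliver₂*.
*Diego₃*: the pronoun c-commands this R-expression → coindexation would violate Principle C on *Diego₃*.
*Kenji₄* and the pronoun do not c-command one another → neither Principle B nor Principle C is at stake; coindexation permitted.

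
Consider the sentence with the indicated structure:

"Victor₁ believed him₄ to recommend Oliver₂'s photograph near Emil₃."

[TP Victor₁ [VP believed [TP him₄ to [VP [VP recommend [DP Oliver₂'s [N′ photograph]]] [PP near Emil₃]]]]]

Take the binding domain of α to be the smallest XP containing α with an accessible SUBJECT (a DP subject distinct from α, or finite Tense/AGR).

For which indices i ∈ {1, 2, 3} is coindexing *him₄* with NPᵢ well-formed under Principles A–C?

none

*him* is a pronoun, so Principle B applies: it must be free in its binding domain.
Binding domain of *him₄*: the matrix TP, whose subject is Victor₁.
*Victor₁* c-commands the pronoun within its binding domain → coindexation would violate Principle B.
*Oliver₂*: the pronoun c-commands this R-expression → coindexation would violate Principle C on *Oliver₂*.
*Emil₃*: the pronoun c-commands this R-expression → coindexation would violate Principle C on *Emil₃*.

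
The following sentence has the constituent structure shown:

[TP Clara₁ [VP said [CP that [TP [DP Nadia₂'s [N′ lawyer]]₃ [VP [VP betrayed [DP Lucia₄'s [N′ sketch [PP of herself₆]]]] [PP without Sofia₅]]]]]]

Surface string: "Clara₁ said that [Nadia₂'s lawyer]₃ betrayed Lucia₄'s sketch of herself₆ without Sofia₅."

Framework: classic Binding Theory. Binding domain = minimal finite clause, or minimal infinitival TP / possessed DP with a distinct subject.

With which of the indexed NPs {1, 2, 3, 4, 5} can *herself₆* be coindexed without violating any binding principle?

*herself* is an anaphor, so Principle A applies: it must be bound in its binding domain.
Binding domain of *herself₆*: the possessed DP, whose subject is Lucia₄.
*Clara₁* c-commands the anaphor but is outside its binding domain → cannot satisfy Principle A.
*Nadia₂* does not c-command the anaphor → cannot bind it.
*[Nadia₂'s lawyer]₃* c-commands the anaphor but is outside its binding domain → cannot satisfy Principle A.
*Lucia₄* c-commands the anaphor within its binding domain → licit binder.
*Sofia₅* does not c-command the anaphor → cannot bind it.

{4}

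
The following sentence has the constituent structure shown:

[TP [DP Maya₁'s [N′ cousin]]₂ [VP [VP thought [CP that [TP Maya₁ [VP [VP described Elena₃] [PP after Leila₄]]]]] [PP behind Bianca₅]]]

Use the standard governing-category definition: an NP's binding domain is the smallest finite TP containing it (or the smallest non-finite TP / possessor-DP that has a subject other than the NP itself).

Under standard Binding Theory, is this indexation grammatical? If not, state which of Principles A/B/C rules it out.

grammatical

The two coindexed NPs are *Maya₁* and *Maya₁*.
*Maya₁* is an R-expression; no coindexed NP c-commands it, so Principle C holds.
*Maya₁* is an R-expression; *Maya₁* does not c-command it, and no other NP shares its index, so Principle C is satisfied.
All principles are respected.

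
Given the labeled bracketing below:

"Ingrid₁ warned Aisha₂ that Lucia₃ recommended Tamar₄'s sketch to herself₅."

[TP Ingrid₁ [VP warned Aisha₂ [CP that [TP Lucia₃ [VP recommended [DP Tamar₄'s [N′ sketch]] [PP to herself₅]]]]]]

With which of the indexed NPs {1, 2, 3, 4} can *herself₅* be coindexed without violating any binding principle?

{3}

*herself* is an anaphor, so Principle A applies: it must be bound in its binding domain.
Binding domain of *herself₅*: the embedded TP, whose subject is Lucia₃.
*Ingrid₁* c-commands the anaphor but is outside its binding domain → cannot satisfy Principle A.
*Aisha₂* c-commands the anaphor but is outside its binding domain → cannot satisfy Principle A.
*Lucia₃* c-commands the anaphor within its binding domain → licit binder.
*Tamar₄* does not c-command the anaphor → cannot bind it.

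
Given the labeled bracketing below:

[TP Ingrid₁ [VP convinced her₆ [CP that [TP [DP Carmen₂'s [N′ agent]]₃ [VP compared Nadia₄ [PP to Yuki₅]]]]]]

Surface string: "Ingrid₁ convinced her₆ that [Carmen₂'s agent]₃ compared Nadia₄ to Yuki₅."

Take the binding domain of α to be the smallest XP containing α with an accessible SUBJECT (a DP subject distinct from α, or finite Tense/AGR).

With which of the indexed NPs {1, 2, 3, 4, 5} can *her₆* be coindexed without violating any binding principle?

none

*her* is a pronoun, so Principle B applies: it must be free in its binding domain.
Binding domain of *her₆*: the matrix TP, whose subject is Ingrid₁.
*Ingrid₁* c-commands the pronoun within its binding domain → coindexation would violate Principle B.
*Carmen₂*: the pronoun c-commands this R-expression → coindexation would violate Principle C on *Carmen₂*.
*[Carmen₂'s agent]₃*: the pronoun c-commands this R-expression → coindexation would violate Principle C on *[Carmen₂'s agent]₃*.
*Nadia₄*: the pronoun c-commands this R-expression → coindexation would violate Principle C on *Nadia₄*.
*Yuki₅*: the pronoun c-commands this R-expression → coindexation would violate Principle C on *Yuki₅*.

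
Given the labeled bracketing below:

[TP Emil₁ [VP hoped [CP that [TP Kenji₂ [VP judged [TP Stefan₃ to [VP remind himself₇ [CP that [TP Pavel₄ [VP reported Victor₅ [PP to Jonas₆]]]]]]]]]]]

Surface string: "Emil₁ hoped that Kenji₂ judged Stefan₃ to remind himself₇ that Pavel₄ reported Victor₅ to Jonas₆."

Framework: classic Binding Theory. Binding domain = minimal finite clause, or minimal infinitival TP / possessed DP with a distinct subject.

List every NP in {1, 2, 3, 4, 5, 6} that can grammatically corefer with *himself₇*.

{3}

*himself* is an anaphor, so Principle A applies: it must be bound in its binding domain.
Binding domain of *himself₇*: the embedded TP, whose subject is Stefan₃.
*Emil₁* c-commands the anaphor but is outside its binding domain → cannot satisfy Principle A.
*Kenji₂* c-commands the anaphor but is outside its binding domain → cannot satisfy Principle A.
*Stefan₃* c-commands the anaphor within its binding domain → licit binder.
*Pavel₄* does not c-command the anaphor → cannot bind it.
*Victor₅* does not c-command the anaphor → cannot bind it.
*Jonas₆* does not c-command the anaphor → cannot bind it.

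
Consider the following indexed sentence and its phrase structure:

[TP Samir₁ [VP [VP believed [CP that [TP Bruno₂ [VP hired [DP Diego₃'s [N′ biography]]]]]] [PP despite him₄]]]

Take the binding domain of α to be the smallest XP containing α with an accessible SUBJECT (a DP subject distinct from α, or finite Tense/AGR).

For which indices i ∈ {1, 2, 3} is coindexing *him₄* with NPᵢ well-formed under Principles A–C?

{2, 3}

*him* is a pronoun, so Principle B applies: it must be free in its binding domain.
Binding domain of *him₄*: the matrix TP, whose subject is Samir₁.
*Samir₁* c-commands the pronoun within its binding domain → coindexation would violate Principle B.
*Bruno₂* and the pronoun do not c-command one another → neither Principle B nor Principle C is at stake; coindexation permitted.
*Diego₃* and the pronoun do not c-command one another → neither Principle B nor Principle C is at stake; coindexation permitted.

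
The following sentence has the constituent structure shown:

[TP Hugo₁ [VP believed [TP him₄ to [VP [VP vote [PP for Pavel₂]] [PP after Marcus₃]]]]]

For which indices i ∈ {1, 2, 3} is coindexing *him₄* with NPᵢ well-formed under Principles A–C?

none

*him* is a pronoun, so Principle B applies: it must be free in its binding domain.
Binding domain of *him₄*: the matrix TP, whose subject is Hugo₁.
*Hugo₁* c-commands the pronoun within its binding domain → coindexation would violate Principle B.
*Pavel₂*: the pronoun c-commands this R-expression → coindexation would violate Principle C on *Pavel₂*.
*Marcus₃*: the pronoun c-commands this R-expression → coindexation would violate Principle C on *Marcus₃*.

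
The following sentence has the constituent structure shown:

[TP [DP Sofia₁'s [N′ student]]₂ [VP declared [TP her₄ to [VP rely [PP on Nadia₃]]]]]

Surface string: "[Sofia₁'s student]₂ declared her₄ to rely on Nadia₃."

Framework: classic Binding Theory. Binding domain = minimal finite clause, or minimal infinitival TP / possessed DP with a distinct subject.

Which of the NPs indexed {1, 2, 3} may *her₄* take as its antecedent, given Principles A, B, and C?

*her* is a pronoun, so Principle B applies: it must be free in its binding domain.
Binding domain of *her₄*: the matrix TP, whose subject is [Sofia₁'s student]₂.
*Sofia₁* and the pronoun do not c-command one another → neither Principle B nor Principle C is at stake; coindexation permitted.
*[Sofia₁'s student]₂* c-commands the pronoun within its binding domain → coindexation would violate Principle B.
*Nadia₃*: the pronoun c-commands this R-expression → coindexation would violate Principle C on *Nadia₃*.

{1}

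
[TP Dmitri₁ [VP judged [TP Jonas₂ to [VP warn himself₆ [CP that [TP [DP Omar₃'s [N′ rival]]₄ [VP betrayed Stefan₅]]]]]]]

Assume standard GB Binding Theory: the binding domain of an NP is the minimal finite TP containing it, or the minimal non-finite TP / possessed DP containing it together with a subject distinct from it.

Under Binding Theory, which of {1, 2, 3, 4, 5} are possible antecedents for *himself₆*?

*himself* is an anaphor, so Principle A applies: it must be bound in its binding domain.
Binding domain of *himself₆*: the embedded TP, whose subject is Jonas₂.
*Dmitri₁* c-commands the anaphor but is outside its binding domain → cannot satisfy Principle A.
*Jonas₂* c-commands the anaphor within its binding domain → licit binder.
*Omar₃* does not c-command the anaphor → cannot bind it.
*[Omar₃'s rival]₄* does not c-command the anaphor → cannot bind it.
*Stefan₅* does not c-command the anaphor → cannot bind it.

{2}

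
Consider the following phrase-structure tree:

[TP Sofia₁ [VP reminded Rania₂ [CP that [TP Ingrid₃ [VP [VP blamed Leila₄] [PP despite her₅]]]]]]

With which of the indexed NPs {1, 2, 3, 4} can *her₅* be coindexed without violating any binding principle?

*her* is a pronoun, so Principle B applies: it must be free in its binding domain.
Binding domain of *her₅*: the embedded TP, whose subject is Ingrid₃.
*Sofia₁* c-commands the pronoun but from outside its binding domain, and is not c-commanded by it → coindexation permitted.
*Rania₂* c-commands the pronoun but from outside its binding domain, and is not c-commanded by it → coindexation permitted.
*Ingrid₃* c-commands the pronoun within its binding domain → coindexation would violate Principle B.
*Leila₄* and the pronoun do not c-command one another → neither Principle B nor Principle C is at stake; coindexation permitted.

{1, 2, 4}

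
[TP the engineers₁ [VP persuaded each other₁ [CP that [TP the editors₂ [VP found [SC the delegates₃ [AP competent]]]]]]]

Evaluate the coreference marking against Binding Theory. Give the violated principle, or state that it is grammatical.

The two coindexed NPs are *the engineers₁* and *each other₁*.
*each other₁* is an anaphor; its binding domain is the matrix TP, whose subject is the engineers₁. *the engineers₁* c-commands it within that domain and shares its index, so Principle A is satisfied.
*the engineers₁* is an R-expression; *each other₁* does not c-command it, and no other NP shares its index, so Principle C is satisfied.
All principles are respected.

grammatical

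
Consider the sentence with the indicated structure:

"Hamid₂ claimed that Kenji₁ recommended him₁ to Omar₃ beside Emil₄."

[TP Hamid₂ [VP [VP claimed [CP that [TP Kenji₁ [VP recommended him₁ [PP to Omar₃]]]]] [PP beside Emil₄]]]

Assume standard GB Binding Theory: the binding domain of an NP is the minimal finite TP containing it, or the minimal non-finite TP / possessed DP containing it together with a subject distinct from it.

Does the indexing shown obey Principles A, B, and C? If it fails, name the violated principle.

The two coindexed NPs are *Kenji₁* and *him₁*.
*him₁* is a pronoun. Its binding domain is the embedded TP, whose subject is Kenji₁.
*Kenji₁* c-commands it within that domain and carries the same index.
The pronoun is locally bound → Principle B violation.

Principle B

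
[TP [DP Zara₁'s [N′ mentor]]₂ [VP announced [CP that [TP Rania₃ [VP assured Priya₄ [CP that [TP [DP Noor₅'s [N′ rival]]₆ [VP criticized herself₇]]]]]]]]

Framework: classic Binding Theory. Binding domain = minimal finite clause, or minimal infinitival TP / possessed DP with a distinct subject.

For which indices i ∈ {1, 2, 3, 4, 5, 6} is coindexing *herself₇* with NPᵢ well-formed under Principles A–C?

*herself* is an anaphor, so Principle A applies: it must be bound in its binding domain.
Binding domain of *herself₇*: the embedded TP, whose subject is [Noor₅'s rival]₆.
*Zara₁* does not c-command the anaphor → cannot bind it.
*[Zara₁'s mentor]₂* c-commands the anaphor but is outside its binding domain → cannot satisfy Principle A.
*Rania₃* c-commands the anaphor but is outside its binding domain → cannot satisfy Principle A.
*Priya₄* c-commands the anaphor but is outside its binding domain → cannot satisfy Principle A.
*Noor₅* does not c-command the anaphor → cannot bind it.
*[Noor₅'s rival]₆* c-commands the anaphor within its binding domain → licit binder.

{6}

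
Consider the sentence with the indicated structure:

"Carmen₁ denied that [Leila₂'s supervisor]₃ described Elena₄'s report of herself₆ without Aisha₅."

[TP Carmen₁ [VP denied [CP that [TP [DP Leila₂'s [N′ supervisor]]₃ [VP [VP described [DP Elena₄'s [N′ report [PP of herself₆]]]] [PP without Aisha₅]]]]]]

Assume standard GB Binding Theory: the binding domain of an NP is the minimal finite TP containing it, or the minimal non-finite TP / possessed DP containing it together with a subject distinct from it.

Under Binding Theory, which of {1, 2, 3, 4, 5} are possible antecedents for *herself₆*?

*herself* is an anaphor, so Principle A applies: it must be bound in its binding domain.
Binding domain of *herself₆*: the possessed DP, whose subject is Elena₄.
*Carmen₁* c-commands the anaphor but is outside its binding domain → cannot satisfy Principle A.
*Leila₂* does not c-command the anaphor → cannot bind it.
*[Leila₂'s supervisor]₃* c-commands the anaphor but is outside its binding domain → cannot satisfy Principle A.
*Elena₄* c-commands the anaphor within its binding domain → licit binder.
*Aisha₅* does not c-command the anaphor → cannot bind it.

{4}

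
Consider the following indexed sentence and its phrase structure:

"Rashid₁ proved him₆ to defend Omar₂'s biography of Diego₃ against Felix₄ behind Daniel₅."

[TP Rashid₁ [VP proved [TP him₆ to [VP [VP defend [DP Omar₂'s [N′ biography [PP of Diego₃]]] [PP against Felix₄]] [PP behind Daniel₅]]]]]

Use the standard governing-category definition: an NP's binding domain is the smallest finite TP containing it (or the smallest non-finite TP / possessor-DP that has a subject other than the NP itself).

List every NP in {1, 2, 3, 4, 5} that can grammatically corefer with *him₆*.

none

*him* is a pronoun, so Principle B applies: it must be free in its binding domain.
Binding domain of *him₆*: the matrix TP, whose subject is Rashid₁.
*Rashid₁* c-commands the pronoun within its binding domain → coindexation would violate Principle B.
*Omar₂*: the pronoun c-commands this R-expression → coindexation would violate Principle C on *Omar₂*.
*Diego₃*: the pronoun c-commands this R-expression → coindexation would violate Principle C on *Diego₃*.
*Felix₄*: the pronoun c-commands this R-expression → coindexation would violate Principle C on *Felix₄*.
*Daniel₅*: the pronoun c-commands this R-expression → coindexation would violate Principle C on *Daniel₅*.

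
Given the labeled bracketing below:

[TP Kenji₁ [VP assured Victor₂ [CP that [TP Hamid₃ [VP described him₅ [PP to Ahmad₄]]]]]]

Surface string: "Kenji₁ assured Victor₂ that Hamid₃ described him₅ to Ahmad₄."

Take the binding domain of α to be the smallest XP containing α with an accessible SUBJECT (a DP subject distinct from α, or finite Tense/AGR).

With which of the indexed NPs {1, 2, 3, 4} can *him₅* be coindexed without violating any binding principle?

{1, 2}

*him* is a pronoun, so Principle B applies: it must be free in its binding domain.
Binding domain of *him₅*: the embedded TP, whose subject is Hamid₃.
*Kenji₁* c-commands the pronoun but from outside its binding domain, and is not c-commanded by it → coindexation permitted.
*Victor₂* c-commands the pronoun but from outside its binding domain, and is not c-commanded by it → coindexation permitted.
*Hamid₃* c-commands the pronoun within its binding domain → coindexation would violate Principle B.
*Ahmad₄*: the pronoun c-commands this R-expression → coindexation would violate Principle C on *Ahmad₄*.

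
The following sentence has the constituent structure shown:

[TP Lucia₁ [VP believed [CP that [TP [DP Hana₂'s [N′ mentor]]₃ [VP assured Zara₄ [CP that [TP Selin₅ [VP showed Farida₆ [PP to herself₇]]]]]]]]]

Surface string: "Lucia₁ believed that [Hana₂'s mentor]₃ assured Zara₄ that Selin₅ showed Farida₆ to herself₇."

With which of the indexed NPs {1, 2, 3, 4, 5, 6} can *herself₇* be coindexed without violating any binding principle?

*herself* is an anaphor, so Principle A applies: it must be bound in its binding domain.
Binding domain of *herself₇*: the embedded TP, whose subject is Selin₅.
*Lucia₁* c-commands the anaphor but is outside its binding domain → cannot satisfy Principle A.
*Hana₂* does not c-command the anaphor → cannot bind it.
*[Hana₂'s mentor]₃* c-commands the anaphor but is outside its binding domain → cannot satisfy Principle A.
*Zara₄* c-commands the anaphor but is outside its binding domain → cannot satisfy Principle A.
*Selin₅* c-commands the anaphor within its binding domain → licit binder.
*Farida₆* c-commands the anaphor within its binding domain → licit binder.

{5, 6}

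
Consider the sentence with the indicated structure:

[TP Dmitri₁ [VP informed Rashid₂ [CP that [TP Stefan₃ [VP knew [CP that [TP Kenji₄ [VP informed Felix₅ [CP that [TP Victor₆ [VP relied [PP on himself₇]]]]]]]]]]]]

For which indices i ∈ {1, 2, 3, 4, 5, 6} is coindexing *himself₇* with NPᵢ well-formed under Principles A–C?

{6}

*himself* is an anaphor, so Principle A applies: it must be bound in its binding domain.
Binding domain of *himself₇*: the embedded TP, whose subject is Victor₆.
*Dmitri₁* c-commands the anaphor but is outside its binding domain → cannot satisfy Principle A.
*Rashid₂* c-commands the anaphor but is outside its binding domain → cannot satisfy Principle A.
*Stefan₃* c-commands the anaphor but is outside its binding domain → cannot satisfy Principle A.
*Kenji₄* c-commands the anaphor but is outside its binding domain → cannot satisfy Principle A.
*Felix₅* c-commands the anaphor but is outside its binding domain → cannot satisfy Principle A.
*Victor₆* c-commands the anaphor within its binding domain → licit binder.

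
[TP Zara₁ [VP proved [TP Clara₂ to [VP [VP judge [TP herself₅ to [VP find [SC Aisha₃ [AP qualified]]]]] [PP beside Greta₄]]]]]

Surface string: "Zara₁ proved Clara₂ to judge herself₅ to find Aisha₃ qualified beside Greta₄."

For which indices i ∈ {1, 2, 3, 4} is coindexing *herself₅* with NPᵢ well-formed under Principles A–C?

*herself* is an anaphor, so Principle A applies: it must be bound in its binding domain.
Binding domain of *herself₅*: the embedded TP, whose subject is Clara₂.
*Zara₁* c-commands the anaphor but is outside its binding domain → cannot satisfy Principle A.
*Clara₂* c-commands the anaphor within its binding domain → licit binder.
*Aisha₃* does not c-command the anaphor → cannot bind it.
*Greta₄* does not c-command the anaphor → cannot bind it.

{2}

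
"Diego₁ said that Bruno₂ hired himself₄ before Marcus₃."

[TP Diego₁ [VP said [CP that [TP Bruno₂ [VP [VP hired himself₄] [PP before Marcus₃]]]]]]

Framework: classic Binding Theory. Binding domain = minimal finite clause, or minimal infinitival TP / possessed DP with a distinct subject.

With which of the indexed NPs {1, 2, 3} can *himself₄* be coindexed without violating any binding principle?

*himself* is an anaphor, so Principle A applies: it must be bound in its binding domain.
Binding domain of *himself₄*: the embedded TP, whose subject is Bruno₂.
*Diego₁* c-commands the anaphor but is outside its binding domain → cannot satisfy Principle A.
*Bruno₂* c-commands the anaphor within its binding domain → licit binder.
*Marcus₃* does not c-command the anaphor → cannot bind it.

{2}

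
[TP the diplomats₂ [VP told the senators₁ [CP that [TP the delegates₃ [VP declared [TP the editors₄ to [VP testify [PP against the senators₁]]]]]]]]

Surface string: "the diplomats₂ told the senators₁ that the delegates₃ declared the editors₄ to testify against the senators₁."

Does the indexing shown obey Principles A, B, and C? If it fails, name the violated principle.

Principle C

The two coindexed NPs are *the senators₁* (the lower occurrence) and *the senators₁* (the higher occurrence).
*the senators₁* (the lower occurrence) is an R-expression. Principle C requires it to be free everywhere.
*the senators₁* (the higher occurrence) c-commands it and carries the same index.
The R-expression is bound → Principle C violation.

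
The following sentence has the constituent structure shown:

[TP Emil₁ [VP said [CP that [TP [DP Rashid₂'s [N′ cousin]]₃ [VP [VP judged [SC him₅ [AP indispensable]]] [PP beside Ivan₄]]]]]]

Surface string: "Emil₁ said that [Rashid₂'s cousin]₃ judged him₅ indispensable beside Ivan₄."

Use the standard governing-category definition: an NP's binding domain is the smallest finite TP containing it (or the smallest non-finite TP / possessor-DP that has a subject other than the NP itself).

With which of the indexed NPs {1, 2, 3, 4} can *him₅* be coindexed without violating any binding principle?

{1, 2, 4}

*him* is a pronoun, so Principle B applies: it must be free in its binding domain.
Binding domain of *him₅*: the embedded TP, whose subject is [Rashid₂'s cousin]₃.
*Emil₁* c-commands the pronoun but from outside its binding domain, and is not c-commanded by it → coindexation permitted.
*Rashid₂* and the pronoun do not c-command one another → neither Principle B nor Principle C is at stake; coindexation permitted.
*[Rashid₂'s cousin]₃* c-commands the pronoun within its binding domain → coindexation would violate Principle B.
*Ivan₄* and the pronoun do not c-command one another → neither Principle B nor Principle C is at stake; coindexation permitted.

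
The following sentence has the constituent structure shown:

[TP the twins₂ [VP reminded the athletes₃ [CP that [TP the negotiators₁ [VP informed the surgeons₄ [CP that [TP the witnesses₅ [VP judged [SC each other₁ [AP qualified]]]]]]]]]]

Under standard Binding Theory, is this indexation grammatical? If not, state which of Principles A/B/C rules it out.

Principle A

The two coindexed NPs are *the negotiators₁* and *each other₁*.
*each other₁* is an anaphor. Principle A requires it to be bound within its binding domain — the embedded TP, whose subject is the witnesses₅.
Within that domain it is c-commanded by *the witnesses₅*, which does not share its index.
*the negotiators₁* does c-command the anaphor, but from outside its binding domain.
The anaphor is unbound in its domain → Principle A violation.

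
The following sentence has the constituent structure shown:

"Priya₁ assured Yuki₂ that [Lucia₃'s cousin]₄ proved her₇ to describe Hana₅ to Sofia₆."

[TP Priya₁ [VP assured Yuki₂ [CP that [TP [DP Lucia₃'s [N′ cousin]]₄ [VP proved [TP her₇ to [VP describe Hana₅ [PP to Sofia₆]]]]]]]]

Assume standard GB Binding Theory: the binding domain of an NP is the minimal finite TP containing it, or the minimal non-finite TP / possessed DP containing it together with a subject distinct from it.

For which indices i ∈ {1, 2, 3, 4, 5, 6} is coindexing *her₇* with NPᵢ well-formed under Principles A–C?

*her* is a pronoun, so Principle B applies: it must be free in its binding domain.
Binding domain of *her₇*: the embedded TP, whose subject is [Lucia₃'s cousin]₄.
*Priya₁* c-commands the pronoun but from outside its binding domain, and is not c-commanded by it → coindexation permitted.
*Yuki₂* c-commands the pronoun but from outside its binding domain, and is not c-commanded by it → coindexation permitted.
*Lucia₃* and the pronoun do not c-command one another → neither Principle B nor Principle C is at stake; coindexation permitted.
*[Lucia₃'s cousin]₄* c-commands the pronoun within its binding domain → coindexation would violate Principle B.
*Hana₅*: the pronoun c-commands this R-expression → coindexation would violate Principle C on *Hana₅*.
*Sofia₆*: the pronoun c-commands this R-expression → coindexation would violate Principle C on *Sofia₆*.

{1, 2, 3}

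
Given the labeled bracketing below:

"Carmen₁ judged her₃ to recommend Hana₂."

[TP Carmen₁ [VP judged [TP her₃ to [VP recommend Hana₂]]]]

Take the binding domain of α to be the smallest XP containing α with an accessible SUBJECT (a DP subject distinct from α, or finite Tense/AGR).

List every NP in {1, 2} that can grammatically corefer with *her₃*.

*her* is a pronoun, so Principle B applies: it must be free in its binding domain.
Binding domain of *her₃*: the matrix TP, whose subject is Carmen₁.
*Carmen₁* c-commands the pronoun within its binding domain → coindexation would violate Principle B.
*Hana₂*: the pronoun c-commands this R-expression → coindexation would violate Principle C on *Hana₂*.

none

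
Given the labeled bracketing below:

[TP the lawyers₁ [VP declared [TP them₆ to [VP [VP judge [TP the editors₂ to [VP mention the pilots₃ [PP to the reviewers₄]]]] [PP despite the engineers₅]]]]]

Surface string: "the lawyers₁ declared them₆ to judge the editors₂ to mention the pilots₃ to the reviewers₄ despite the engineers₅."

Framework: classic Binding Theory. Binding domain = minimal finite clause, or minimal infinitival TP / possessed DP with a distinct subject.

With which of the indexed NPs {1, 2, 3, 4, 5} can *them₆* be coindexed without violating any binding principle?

*them* is a pronoun, so Principle B applies: it must be free in its binding domain.
Binding domain of *them₆*: the matrix TP, whose subject is the lawyers₁.
*the lawyers₁* c-commands the pronoun within its binding domain → coindexation would violate Principle B.
*the editors₂*: the pronoun c-commands this R-expression → coindexation would violate Principle C on *the editors₂*.
*the pilots₃*: the pronoun c-commands this R-expression → coindexation would violate Principle C on *the pilots₃*.
*the reviewers₄*: the pronoun c-commands this R-expression → coindexation would violate Principle C on *the reviewers₄*.
*the engineers₅*: the pronoun c-commands this R-expression → coindexation would violate Principle C on *the engineers₅*.

none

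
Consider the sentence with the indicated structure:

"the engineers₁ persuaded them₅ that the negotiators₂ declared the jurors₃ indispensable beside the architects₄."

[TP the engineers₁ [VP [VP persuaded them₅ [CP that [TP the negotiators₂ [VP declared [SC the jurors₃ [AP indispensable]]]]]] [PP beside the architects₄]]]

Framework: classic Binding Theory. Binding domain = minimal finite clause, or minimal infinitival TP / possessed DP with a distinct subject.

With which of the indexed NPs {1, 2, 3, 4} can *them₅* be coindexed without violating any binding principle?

*them* is a pronoun, so Principle B applies: it must be free in its binding domain.
Binding domain of *them₅*: the matrix TP, whose subject is the engineers₁.
*the engineers₁* c-commands the pronoun within its binding domain → coindexation would violate Principle B.
*the negotiators₂*: the pronoun c-commands this R-expression → coindexation would violate Principle C on *the negotiators₂*.
*the jurors₃*: the pronoun c-commands this R-expression → coindexation would violate Principle C on *the jurors₃*.
*the architects₄* and the pronoun do not c-command one another → neither Principle B nor Principle C is at stake; coindexation permitted.

{4}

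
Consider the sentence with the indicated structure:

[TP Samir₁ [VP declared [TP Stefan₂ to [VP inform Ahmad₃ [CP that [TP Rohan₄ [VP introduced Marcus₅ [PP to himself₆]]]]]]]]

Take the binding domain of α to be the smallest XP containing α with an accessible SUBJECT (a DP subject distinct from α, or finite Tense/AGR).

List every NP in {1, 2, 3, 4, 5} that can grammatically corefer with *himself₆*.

{4, 5}

*himself* is an anaphor, so Principle A applies: it must be bound in its binding domain.
Binding domain of *himself₆*: the embedded TP, whose subject is Rohan₄.
*Samir₁* c-commands the anaphor but is outside its binding domain → cannot satisfy Principle A.
*Stefan₂* c-commands the anaphor but is outside its binding domain → cannot satisfy Principle A.
*Ahmad₃* c-commands the anaphor but is outside its binding domain → cannot satisfy Principle A.
*Rohan₄* c-commands the anaphor within its binding domain → licit binder.
*Marcus₅* c-commands the anaphor within its binding domain → licit binder.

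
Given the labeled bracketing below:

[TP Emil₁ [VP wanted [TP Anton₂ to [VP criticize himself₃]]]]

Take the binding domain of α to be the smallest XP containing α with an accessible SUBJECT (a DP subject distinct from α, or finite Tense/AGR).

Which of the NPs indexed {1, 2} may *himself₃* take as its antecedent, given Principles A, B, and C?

{2}

*himself* is an anaphor, so Principle A applies: it must be bound in its binding domain.
Binding domain of *himself₃*: the embedded TP, whose subject is Anton₂.
*Emil₁* c-commands the anaphor but is outside its binding domain → cannot satisfy Principle A.
*Anton₂* c-commands the anaphor within its binding domain → licit binder.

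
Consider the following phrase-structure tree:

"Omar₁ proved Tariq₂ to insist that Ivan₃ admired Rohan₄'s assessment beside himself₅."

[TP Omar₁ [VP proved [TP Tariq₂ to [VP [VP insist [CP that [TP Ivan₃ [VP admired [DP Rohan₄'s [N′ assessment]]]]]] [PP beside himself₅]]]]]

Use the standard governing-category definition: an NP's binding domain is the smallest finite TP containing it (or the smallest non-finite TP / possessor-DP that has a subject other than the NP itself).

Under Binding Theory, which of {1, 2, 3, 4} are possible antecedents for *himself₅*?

*himself* is an anaphor, so Principle A applies: it must be bound in its binding domain.
Binding domain of *himself₅*: the embedded TP, whose subject is Tariq₂.
*Omar₁* c-commands the anaphor but is outside its binding domain → cannot satisfy Principle A.
*Tariq₂* c-commands the anaphor within its binding domain → licit binder.
*Ivan₃* does not c-command the anaphor → cannot bind it.
*Rohan₄* does not c-command the anaphor → cannot bind it.

{2}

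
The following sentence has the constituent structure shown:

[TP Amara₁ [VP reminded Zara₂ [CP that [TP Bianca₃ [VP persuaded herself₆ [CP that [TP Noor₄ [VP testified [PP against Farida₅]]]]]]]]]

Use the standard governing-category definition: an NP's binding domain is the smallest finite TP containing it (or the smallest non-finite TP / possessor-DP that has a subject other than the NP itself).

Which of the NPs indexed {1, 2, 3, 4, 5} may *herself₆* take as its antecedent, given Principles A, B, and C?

*herself* is an anaphor, so Principle A applies: it must be bound in its binding domain.
Binding domain of *herself₆*: the embedded TP, whose subject is Bianca₃.
*Amara₁* c-commands the anaphor but is outside its binding domain → cannot satisfy Principle A.
*Zara₂* c-commands the anaphor but is outside its binding domain → cannot satisfy Principle A.
*Bianca₃* c-commands the anaphor within its binding domain → licit binder.
*Noor₄* does not c-command the anaphor → cannot bind it.
*Farida₅* does not c-command the anaphor → cannot bind it.

{3}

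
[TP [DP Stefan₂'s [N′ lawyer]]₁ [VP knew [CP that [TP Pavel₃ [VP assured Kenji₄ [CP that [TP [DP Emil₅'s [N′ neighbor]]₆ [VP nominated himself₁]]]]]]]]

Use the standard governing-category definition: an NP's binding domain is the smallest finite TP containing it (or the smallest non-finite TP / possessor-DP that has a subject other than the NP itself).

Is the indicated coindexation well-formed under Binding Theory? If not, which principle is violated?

The two coindexed NPs are *[Stefan₂'s lawyer]₁* and *himself₁*.
*himself₁* is an anaphor. Principle A requires it to be bound within its binding domain — the embedded TP, whose subject is [Emil₅'s neighbor]₆.
Within that domain it is c-commanded by *[Emil₅'s neighbor]₆*, which does not share its index.
*[Stefan₂'s lawyer]₁* does c-command the anaphor, but from outside its binding domain.
The anaphor is unbound in its domain → Principle A violation.

Principle A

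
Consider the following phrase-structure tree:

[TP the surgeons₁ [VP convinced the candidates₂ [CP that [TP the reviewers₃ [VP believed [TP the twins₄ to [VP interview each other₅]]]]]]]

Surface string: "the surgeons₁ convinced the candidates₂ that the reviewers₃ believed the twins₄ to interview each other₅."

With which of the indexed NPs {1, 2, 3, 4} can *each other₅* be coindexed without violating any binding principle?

{4}

*each other* is an anaphor, so Principle A applies: it must be bound in its binding domain.
Binding domain of *each other₅*: the embedded TP, whose subject is the twins₄.
*the surgeons₁* c-commands the anaphor but is outside its binding domain → cannot satisfy Principle A.
*the candidates₂* c-commands the anaphor but is outside its binding domain → cannot satisfy Principle A.
*the reviewers₃* c-commands the anaphor but is outside its binding domain → cannot satisfy Principle A.
*the twins₄* c-commands the anaphor within its binding domain → licit binder.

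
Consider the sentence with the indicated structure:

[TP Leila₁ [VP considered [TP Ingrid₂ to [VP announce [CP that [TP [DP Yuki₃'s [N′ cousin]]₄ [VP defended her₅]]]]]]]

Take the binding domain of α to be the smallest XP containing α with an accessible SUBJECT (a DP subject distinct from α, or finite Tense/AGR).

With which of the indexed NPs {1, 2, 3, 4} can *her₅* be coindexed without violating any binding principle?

{1, 2, 3}

*her* is a pronoun, so Principle B applies: it must be free in its binding domain.
Binding domain of *her₅*: the embedded TP, whose subject is [Yuki₃'s cousin]₄.
*Leila₁* c-commands the pronoun but from outside its binding domain, and is not c-commanded by it → coindexation permitted.
*Ingrid₂* c-commands the pronoun but from outside its binding domain, and is not c-commanded by it → coindexation permitted.
*Yuki₃* and the pronoun do not c-command one another → neither Principle B nor Principle C is at stake; coindexation permitted.
*[Yuki₃'s cousin]₄* c-commands the pronoun within its binding domain → coindexation would violate Principle B.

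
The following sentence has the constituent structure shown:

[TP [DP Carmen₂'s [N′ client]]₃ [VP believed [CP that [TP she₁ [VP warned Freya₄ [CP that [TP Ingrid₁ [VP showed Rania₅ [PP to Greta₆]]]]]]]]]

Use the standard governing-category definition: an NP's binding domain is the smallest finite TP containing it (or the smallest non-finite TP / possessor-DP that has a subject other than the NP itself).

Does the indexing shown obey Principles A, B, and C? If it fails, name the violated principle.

The two coindexed NPs are *she₁* and *Ingrid₁*.
*Ingrid₁* is an R-expression. Principle C requires it to be free everywhere.
*she₁* c-commands it and carries the same index.
The R-expression is bound → Principle C violation.

Principle C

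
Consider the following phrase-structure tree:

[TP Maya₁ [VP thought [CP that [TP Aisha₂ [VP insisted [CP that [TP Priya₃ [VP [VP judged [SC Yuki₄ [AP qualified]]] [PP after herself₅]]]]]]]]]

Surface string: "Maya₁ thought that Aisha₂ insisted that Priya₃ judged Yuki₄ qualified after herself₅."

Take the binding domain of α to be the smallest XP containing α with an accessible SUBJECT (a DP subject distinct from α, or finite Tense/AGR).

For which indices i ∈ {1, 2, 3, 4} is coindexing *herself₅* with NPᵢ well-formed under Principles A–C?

*herself* is an anaphor, so Principle A applies: it must be bound in its binding domain.
Binding domain of *herself₅*: the embedded TP, whose subject is Priya₃.
*Maya₁* c-commands the anaphor but is outside its binding domain → cannot satisfy Principle A.
*Aisha₂* c-commands the anaphor but is outside its binding domain → cannot satisfy Principle A.
*Priya₃* c-commands the anaphor within its binding domain → licit binder.
*Yuki₄* does not c-command the anaphor → cannot bind it.

{3}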